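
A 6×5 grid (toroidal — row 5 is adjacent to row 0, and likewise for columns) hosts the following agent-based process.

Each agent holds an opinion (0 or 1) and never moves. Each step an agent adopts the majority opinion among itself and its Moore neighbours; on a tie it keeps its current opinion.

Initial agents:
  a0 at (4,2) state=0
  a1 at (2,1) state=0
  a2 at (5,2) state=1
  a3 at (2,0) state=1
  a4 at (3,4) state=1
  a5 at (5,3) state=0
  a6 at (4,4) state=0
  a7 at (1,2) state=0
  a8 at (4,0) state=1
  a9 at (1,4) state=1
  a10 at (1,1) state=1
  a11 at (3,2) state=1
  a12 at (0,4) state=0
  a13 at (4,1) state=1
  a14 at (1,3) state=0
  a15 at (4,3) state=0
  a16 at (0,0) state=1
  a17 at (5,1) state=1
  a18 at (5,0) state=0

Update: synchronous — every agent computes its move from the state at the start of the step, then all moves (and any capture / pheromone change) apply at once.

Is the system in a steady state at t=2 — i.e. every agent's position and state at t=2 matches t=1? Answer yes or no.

t=1: a0@(4,2):1 a1@(2,1):1 a2@(5,2):1 a3@(2,0):1 a4@(3,4):1 a5@(5,3):0 a6@(4,4):0 a7@(1,2):0 a8@(4,0):1 a9@(1,4):1 a10@(1,1):1 a11@(3,2):0 a12@(0,4):0 a13@(4,1):1 a14@(1,3):0 a15@(4,3):0 a16@(0,0):1 a17@(5,1):1 a18@(5,0):1
t=2: a0@(4,2):1 a1@(2,1):1 a2@(5,2):1 a3@(2,0):1 a4@(3,4):1 a5@(5,3):0 a6@(4,4):0 a7@(1,2):0 a8@(4,0):1 a9@(1,4):1 a10@(1,1):1 a11@(3,2):1 a12@(0,4):0 a13@(4,1):1 a14@(1,3):0 a15@(4,3):0 a16@(0,0):1 a17@(5,1):1 a18@(5,0):1

no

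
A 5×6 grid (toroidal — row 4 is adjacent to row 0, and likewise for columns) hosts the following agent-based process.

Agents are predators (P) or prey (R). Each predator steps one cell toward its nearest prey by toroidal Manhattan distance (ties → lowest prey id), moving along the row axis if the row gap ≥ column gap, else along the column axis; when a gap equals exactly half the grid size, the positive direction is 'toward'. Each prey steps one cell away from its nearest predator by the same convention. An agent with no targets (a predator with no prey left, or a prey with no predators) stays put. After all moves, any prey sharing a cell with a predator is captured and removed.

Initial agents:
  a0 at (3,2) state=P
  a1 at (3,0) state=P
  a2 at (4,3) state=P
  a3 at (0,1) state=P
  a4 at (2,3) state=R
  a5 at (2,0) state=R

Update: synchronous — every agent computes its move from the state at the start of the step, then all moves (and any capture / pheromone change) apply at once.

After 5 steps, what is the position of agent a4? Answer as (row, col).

t=1: a0@(2,2):P a1@(2,0):P a2@(3,3):P a3@(1,1):P a4@(1,3):R a5@(1,0):R
t=2: a0@(1,2):P a1@(1,0):P a2@(2,3):P a3@(1,0):P a4@(0,3):R a5@(0,0):R
t=3: a0@(0,2):P a1@(0,0):P a2@(1,3):P a3@(0,0):P a4@(4,3):R a5@(4,0):R
t=4: a0@(4,2):P a1@(4,0):P a2@(0,3):P a3@(4,0):P a4@(3,3):R a5@(3,0):R
t=5: a0@(3,2):P a1@(3,0):P a2@(4,3):P a3@(3,0):P a4@(2,3):R a5@(2,0):R

(2, 3)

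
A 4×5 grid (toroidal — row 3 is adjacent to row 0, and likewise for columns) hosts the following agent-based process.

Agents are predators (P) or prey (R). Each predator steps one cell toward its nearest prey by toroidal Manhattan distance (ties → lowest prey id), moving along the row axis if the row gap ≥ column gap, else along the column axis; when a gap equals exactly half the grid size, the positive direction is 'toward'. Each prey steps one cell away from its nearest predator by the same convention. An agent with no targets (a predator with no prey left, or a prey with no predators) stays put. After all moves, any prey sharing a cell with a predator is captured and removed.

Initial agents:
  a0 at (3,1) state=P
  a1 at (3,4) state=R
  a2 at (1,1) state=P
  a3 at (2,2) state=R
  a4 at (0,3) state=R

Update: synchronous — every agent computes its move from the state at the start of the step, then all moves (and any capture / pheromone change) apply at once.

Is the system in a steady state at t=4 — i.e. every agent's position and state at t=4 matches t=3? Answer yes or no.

no

t=1: a0@(3,0):P a1@(3,3):R a2@(2,1):P a3@(1,2):R a4@(0,4):R
t=2: a0@(3,4):P a1@(3,2):R a2@(1,1):P a3@(0,2):R a4@(1,4):R
t=3: a0@(3,3):P a1@(3,1):R a2@(0,1):P a3@(3,2):R a4@(0,4):R
t=4: a0@(3,2):P a1@(2,1):R a2@(3,1):P a4@(1,4):R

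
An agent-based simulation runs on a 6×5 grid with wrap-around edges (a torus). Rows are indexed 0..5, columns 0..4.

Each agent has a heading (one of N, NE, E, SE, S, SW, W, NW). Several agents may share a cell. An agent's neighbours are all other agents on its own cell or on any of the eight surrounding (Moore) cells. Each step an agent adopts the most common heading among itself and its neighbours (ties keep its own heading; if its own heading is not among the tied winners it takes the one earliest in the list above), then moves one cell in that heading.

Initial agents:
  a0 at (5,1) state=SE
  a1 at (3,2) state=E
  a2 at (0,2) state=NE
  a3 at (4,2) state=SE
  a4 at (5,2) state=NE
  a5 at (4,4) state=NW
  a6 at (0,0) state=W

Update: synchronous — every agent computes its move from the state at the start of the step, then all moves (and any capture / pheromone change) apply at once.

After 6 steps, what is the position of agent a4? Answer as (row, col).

(5, 3)

t=1: a0@(0,2):SE a1@(3,3):E a2@(5,3):NE a3@(5,3):SE a4@(4,3):NE a5@(3,3):NW a6@(0,4):W
t=2: a0@(1,3):SE a1@(3,4):E a2@(4,4):NE a3@(0,4):SE a4@(3,4):NE a5@(2,2):NW a6@(0,3):W
t=3: a0@(2,4):SE a1@(2,0):NE a2@(3,0):NE a3@(1,0):SE a4@(2,0):NE a5@(1,1):NW a6@(1,4):SE
t=4: a0@(3,0):SE a1@(1,1):NE a2@(2,1):NE a3@(2,1):SE a4@(1,1):NE a5@(0,2):NE a6@(2,0):SE
t=5: a0@(4,1):SE a1@(0,2):NE a2@(1,2):NE a3@(3,2):SE a4@(0,2):NE a5@(5,3):NE a6@(3,1):SE
t=6: a0@(5,2):SE a1@(5,3):NE a2@(0,3):NE a3@(4,3):SE a4@(5,3):NE a5@(4,4):NE a6@(4,2):SE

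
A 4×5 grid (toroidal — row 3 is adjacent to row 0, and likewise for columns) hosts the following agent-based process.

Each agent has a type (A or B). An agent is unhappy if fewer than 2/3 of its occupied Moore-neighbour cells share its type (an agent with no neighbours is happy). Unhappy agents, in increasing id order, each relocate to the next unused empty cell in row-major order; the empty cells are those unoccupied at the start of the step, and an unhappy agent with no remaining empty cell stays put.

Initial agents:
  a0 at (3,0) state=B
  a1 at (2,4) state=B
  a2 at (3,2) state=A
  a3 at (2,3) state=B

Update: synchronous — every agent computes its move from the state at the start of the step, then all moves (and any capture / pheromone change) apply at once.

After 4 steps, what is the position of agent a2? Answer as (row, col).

t=1: a0@(3,0):B a1@(2,4):B a2@(0,0):A a3@(0,1):B
t=2: a0@(3,0):B a1@(2,4):B a2@(0,2):A a3@(0,3):B
t=3: a0@(3,0):B a1@(2,4):B a2@(0,0):A a3@(0,1):B
t=4: a0@(3,0):B a1@(2,4):B a2@(0,2):A a3@(0,3):B

(0, 2)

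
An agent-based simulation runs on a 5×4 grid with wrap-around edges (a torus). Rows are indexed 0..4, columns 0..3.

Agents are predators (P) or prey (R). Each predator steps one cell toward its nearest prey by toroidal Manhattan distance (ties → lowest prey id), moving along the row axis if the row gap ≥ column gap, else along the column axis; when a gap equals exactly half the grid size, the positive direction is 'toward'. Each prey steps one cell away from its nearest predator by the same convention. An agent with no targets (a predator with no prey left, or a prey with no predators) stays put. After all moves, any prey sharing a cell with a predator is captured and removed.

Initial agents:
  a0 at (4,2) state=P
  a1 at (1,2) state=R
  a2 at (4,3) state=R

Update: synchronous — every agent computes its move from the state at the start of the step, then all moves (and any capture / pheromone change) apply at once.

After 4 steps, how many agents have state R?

2

t=1: a0@(4,3):P a1@(2,2):R a2@(4,0):R
t=2: a0@(4,0):P a1@(1,2):R a2@(4,1):R
t=3: a0@(4,1):P a1@(2,2):R a2@(4,2):R
t=4: a0@(4,2):P a1@(1,2):R a2@(4,3):R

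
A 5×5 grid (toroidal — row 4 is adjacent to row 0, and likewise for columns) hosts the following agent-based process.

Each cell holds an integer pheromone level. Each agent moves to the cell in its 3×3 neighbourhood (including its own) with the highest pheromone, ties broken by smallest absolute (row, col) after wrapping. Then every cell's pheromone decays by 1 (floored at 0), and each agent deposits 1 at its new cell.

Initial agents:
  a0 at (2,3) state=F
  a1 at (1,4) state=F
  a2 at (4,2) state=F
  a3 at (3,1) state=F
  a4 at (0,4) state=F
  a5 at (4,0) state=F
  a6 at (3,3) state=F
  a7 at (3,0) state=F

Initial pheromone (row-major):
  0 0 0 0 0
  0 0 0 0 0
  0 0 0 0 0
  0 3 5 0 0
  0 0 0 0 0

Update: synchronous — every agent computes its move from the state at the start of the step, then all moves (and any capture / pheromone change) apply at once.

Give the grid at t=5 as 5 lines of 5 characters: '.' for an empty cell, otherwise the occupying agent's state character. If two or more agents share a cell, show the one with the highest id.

F....
.....
.....
..F..
.....

t=1: a0@(3,2) a1@(0,0) a2@(3,2) a3@(3,2) a4@(0,0) a5@(3,1) a6@(3,2) a7@(3,1) | pheromone: 2 0 0 0 0 / 0 0 0 0 0 / 0 0 0 0 0 / 0 4 8 0 0 / 0 0 0 0 0
t=2: a0@(3,2) a1@(0,0) a2@(3,2) a3@(3,2) a4@(0,0) a5@(3,2) a6@(3,2) a7@(3,2) | pheromone: 3 0 0 0 0 / 0 0 0 0 0 / 0 0 0 0 0 / 0 3 13 0 0 / 0 0 0 0 0
t=3: a0@(3,2) a1@(0,0) a2@(3,2) a3@(3,2) a4@(0,0) a5@(3,2) a6@(3,2) a7@(3,2) | pheromone: 4 0 0 0 0 / 0 0 0 0 0 / 0 0 0 0 0 / 0 2 18 0 0 / 0 0 0 0 0
t=4: a0@(3,2) a1@(0,0) a2@(3,2) a3@(3,2) a4@(0,0) a5@(3,2) a6@(3,2) a7@(3,2) | pheromone: 5 0 0 0 0 / 0 0 0 0 0 / 0 0 0 0 0 / 0 1 23 0 0 / 0 0 0 0 0
t=5: a0@(3,2) a1@(0,0) a2@(3,2) a3@(3,2) a4@(0,0) a5@(3,2) a6@(3,2) a7@(3,2) | pheromone: 6 0 0 0 0 / 0 0 0 0 0 / 0 0 0 0 0 / 0 0 28 0 0 / 0 0 0 0 0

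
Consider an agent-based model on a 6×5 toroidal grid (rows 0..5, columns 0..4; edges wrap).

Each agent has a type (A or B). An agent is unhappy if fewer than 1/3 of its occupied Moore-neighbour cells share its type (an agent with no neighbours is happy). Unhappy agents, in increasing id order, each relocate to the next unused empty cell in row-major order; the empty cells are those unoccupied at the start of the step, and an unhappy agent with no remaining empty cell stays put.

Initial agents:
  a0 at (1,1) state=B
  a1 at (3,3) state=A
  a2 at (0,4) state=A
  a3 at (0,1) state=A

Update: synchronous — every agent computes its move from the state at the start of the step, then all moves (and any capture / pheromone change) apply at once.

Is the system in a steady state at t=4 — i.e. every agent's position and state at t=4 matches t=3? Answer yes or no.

t=1: a0@(0,0):B a1@(3,3):A a2@(0,4):A a3@(0,2):A
t=2: a0@(0,1):B a1@(3,3):A a2@(0,3):A a3@(0,2):A
t=3: a0@(0,0):B a1@(3,3):A a2@(0,3):A a3@(0,2):A
t=4: (unchanged — steady state)

yes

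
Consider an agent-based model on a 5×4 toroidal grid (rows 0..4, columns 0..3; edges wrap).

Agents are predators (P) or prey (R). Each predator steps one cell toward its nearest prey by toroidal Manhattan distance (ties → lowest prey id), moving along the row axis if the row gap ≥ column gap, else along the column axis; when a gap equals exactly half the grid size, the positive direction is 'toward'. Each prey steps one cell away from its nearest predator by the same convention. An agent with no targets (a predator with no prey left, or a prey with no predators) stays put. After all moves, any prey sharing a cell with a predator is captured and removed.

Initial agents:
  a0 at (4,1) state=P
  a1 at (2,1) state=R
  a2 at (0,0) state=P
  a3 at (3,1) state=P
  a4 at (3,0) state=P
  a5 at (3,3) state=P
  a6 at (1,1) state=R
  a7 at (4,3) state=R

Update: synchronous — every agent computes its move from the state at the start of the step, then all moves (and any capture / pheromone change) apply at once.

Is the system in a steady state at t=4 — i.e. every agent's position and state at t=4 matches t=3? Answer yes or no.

yes

t=1: a0@(3,1):P a1@(1,1):R a2@(1,0):P a3@(2,1):P a4@(2,0):P a5@(4,3):P a7@(0,3):R
t=2: a0@(2,1):P a1@(1,2):R a2@(1,1):P a3@(1,1):P a4@(1,0):P a5@(0,3):P a7@(1,3):R
t=3: a0@(1,1):P a2@(1,2):P a3@(1,2):P a4@(1,3):P a5@(1,3):P
t=4: (unchanged — steady state)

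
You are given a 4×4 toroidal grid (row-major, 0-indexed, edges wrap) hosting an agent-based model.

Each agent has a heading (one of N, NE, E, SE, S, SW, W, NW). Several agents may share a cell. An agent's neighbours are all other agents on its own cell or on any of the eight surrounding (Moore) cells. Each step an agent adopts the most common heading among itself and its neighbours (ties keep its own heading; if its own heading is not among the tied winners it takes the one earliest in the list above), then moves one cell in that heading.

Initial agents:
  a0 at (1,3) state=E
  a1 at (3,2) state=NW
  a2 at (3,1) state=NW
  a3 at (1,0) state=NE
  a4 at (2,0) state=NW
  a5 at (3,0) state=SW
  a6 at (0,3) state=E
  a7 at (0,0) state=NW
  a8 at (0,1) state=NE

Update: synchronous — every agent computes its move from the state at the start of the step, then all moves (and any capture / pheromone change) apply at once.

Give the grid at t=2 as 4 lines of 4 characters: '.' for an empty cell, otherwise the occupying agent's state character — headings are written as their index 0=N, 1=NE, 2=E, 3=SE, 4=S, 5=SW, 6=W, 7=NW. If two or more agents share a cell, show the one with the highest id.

..77
7.77
..77
...7

t=1: a0@(1,0):E a1@(2,1):NW a2@(2,0):NW a3@(0,1):NE a4@(1,3):NW a5@(2,3):NW a6@(0,0):E a7@(3,3):NW a8@(3,0):NW
t=2: a0@(0,3):NW a1@(1,0):NW a2@(1,3):NW a3@(0,2):E a4@(0,2):NW a5@(1,2):NW a6@(3,3):NW a7@(2,2):NW a8@(2,3):NW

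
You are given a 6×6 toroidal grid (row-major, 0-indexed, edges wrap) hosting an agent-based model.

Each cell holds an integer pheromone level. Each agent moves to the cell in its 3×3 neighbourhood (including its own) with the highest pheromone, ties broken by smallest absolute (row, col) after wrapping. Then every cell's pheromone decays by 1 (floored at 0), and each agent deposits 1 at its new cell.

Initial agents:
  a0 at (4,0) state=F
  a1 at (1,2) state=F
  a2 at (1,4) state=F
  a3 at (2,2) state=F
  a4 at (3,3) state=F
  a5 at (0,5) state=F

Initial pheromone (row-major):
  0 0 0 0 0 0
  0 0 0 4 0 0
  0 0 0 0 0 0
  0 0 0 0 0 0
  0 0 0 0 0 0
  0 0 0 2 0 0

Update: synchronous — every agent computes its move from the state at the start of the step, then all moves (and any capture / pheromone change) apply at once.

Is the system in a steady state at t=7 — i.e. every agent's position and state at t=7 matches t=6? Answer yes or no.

yes

t=1: a0@(3,0) a1@(1,3) a2@(1,3) a3@(1,3) a4@(2,2) a5@(0,0) | pheromone: 1 0 0 0 0 0 / 0 0 0 6 0 0 / 0 0 1 0 0 0 / 1 0 0 0 0 0 / 0 0 0 0 0 0 / 0 0 0 1 0 0
t=2: a0@(3,0) a1@(1,3) a2@(1,3) a3@(1,3) a4@(1,3) a5@(0,0) | pheromone: 1 0 0 0 0 0 / 0 0 0 9 0 0 / 0 0 0 0 0 0 / 1 0 0 0 0 0 / 0 0 0 0 0 0 / 0 0 0 0 0 0
t=3: a0@(3,0) a1@(1,3) a2@(1,3) a3@(1,3) a4@(1,3) a5@(0,0) | pheromone: 1 0 0 0 0 0 / 0 0 0 12 0 0 / 0 0 0 0 0 0 / 1 0 0 0 0 0 / 0 0 0 0 0 0 / 0 0 0 0 0 0
t=4: a0@(3,0) a1@(1,3) a2@(1,3) a3@(1,3) a4@(1,3) a5@(0,0) | pheromone: 1 0 0 0 0 0 / 0 0 0 15 0 0 / 0 0 0 0 0 0 / 1 0 0 0 0 0 / 0 0 0 0 0 0 / 0 0 0 0 0 0
t=5: a0@(3,0) a1@(1,3) a2@(1,3) a3@(1,3) a4@(1,3) a5@(0,0) | pheromone: 1 0 0 0 0 0 / 0 0 0 18 0 0 / 0 0 0 0 0 0 / 1 0 0 0 0 0 / 0 0 0 0 0 0 / 0 0 0 0 0 0
t=6: a0@(3,0) a1@(1,3) a2@(1,3) a3@(1,3) a4@(1,3) a5@(0,0) | pheromone: 1 0 0 0 0 0 / 0 0 0 21 0 0 / 0 0 0 0 0 0 / 1 0 0 0 0 0 / 0 0 0 0 0 0 / 0 0 0 0 0 0
t=7: a0@(3,0) a1@(1,3) a2@(1,3) a3@(1,3) a4@(1,3) a5@(0,0) | pheromone: 1 0 0 0 0 0 / 0 0 0 24 0 0 / 0 0 0 0 0 0 / 1 0 0 0 0 0 / 0 0 0 0 0 0 / 0 0 0 0 0 0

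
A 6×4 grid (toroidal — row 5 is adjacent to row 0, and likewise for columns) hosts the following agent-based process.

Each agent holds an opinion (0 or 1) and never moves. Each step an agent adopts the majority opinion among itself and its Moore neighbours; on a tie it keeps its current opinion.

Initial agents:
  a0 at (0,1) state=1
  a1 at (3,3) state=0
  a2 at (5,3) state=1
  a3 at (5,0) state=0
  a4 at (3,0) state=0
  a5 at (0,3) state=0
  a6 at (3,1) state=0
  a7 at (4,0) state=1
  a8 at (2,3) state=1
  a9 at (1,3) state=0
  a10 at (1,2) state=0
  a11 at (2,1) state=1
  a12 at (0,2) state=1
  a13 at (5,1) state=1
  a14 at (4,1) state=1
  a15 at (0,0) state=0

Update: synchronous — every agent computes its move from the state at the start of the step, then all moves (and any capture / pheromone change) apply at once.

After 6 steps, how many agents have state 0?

0

t=1: a0@(0,1):1 a1@(3,3):0 a2@(5,3):1 a3@(5,0):1 a4@(3,0):1 a5@(0,3):0 a6@(3,1):1 a7@(4,0):1 a8@(2,3):0 a9@(1,3):0 a10@(1,2):1 a11@(2,1):0 a12@(0,2):1 a13@(5,1):1 a14@(4,1):1 a15@(0,0):0
t=2: a0@(0,1):1 a1@(3,3):0 a2@(5,3):1 a3@(5,0):1 a4@(3,0):1 a5@(0,3):1 a6@(3,1):1 a7@(4,0):1 a8@(2,3):0 a9@(1,3):0 a10@(1,2):0 a11@(2,1):1 a12@(0,2):1 a13@(5,1):1 a14@(4,1):1 a15@(0,0):1
t=3: a0@(0,1):1 a1@(3,3):0 a2@(5,3):1 a3@(5,0):1 a4@(3,0):1 a5@(0,3):1 a6@(3,1):1 a7@(4,0):1 a8@(2,3):0 a9@(1,3):0 a10@(1,2):1 a11@(2,1):1 a12@(0,2):1 a13@(5,1):1 a14@(4,1):1 a15@(0,0):1
t=4: a0@(0,1):1 a1@(3,3):0 a2@(5,3):1 a3@(5,0):1 a4@(3,0):1 a5@(0,3):1 a6@(3,1):1 a7@(4,0):1 a8@(2,3):0 a9@(1,3):1 a10@(1,2):1 a11@(2,1):1 a12@(0,2):1 a13@(5,1):1 a14@(4,1):1 a15@(0,0):1
t=5: a0@(0,1):1 a1@(3,3):0 a2@(5,3):1 a3@(5,0):1 a4@(3,0):1 a5@(0,3):1 a6@(3,1):1 a7@(4,0):1 a8@(2,3):1 a9@(1,3):1 a10@(1,2):1 a11@(2,1):1 a12@(0,2):1 a13@(5,1):1 a14@(4,1):1 a15@(0,0):1
t=6: a0@(0,1):1 a1@(3,3):1 a2@(5,3):1 a3@(5,0):1 a4@(3,0):1 a5@(0,3):1 a6@(3,1):1 a7@(4,0):1 a8@(2,3):1 a9@(1,3):1 a10@(1,2):1 a11@(2,1):1 a12@(0,2):1 a13@(5,1):1 a14@(4,1):1 a15@(0,0):1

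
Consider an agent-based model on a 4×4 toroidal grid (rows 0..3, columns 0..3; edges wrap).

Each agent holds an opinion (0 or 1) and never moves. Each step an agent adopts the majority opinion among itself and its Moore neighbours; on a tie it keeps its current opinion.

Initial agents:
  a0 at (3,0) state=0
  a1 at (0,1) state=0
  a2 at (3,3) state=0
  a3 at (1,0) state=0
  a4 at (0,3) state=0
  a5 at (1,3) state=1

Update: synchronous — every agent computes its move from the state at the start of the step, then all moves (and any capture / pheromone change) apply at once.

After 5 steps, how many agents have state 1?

0

t=1: a0@(3,0):0 a1@(0,1):0 a2@(3,3):0 a3@(1,0):0 a4@(0,3):0 a5@(1,3):0
t=2: (unchanged — steady state)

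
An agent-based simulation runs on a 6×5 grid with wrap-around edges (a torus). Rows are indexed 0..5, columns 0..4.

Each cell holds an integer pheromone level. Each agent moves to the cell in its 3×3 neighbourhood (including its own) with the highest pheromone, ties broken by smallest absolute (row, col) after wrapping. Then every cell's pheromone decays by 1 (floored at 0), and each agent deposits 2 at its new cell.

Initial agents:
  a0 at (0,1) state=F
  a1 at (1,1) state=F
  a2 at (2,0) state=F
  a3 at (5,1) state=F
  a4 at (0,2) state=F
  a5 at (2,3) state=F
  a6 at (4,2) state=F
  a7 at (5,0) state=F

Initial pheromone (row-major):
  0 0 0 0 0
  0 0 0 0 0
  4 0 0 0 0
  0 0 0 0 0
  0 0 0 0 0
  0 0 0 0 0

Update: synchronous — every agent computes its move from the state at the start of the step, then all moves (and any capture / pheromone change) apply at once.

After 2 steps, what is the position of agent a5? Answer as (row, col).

t=1: a0@(0,0) a1@(2,0) a2@(2,0) a3@(0,0) a4@(0,1) a5@(1,2) a6@(3,1) a7@(0,0) | pheromone: 6 2 0 0 0 / 0 0 2 0 0 / 7 0 0 0 0 / 0 2 0 0 0 / 0 0 0 0 0 / 0 0 0 0 0
t=2: a0@(0,0) a1@(2,0) a2@(2,0) a3@(0,0) a4@(0,0) a5@(0,1) a6@(2,0) a7@(0,0) | pheromone: 13 3 0 0 0 / 0 0 1 0 0 / 12 0 0 0 0 / 0 1 0 0 0 / 0 0 0 0 0 / 0 0 0 0 0

(0, 1)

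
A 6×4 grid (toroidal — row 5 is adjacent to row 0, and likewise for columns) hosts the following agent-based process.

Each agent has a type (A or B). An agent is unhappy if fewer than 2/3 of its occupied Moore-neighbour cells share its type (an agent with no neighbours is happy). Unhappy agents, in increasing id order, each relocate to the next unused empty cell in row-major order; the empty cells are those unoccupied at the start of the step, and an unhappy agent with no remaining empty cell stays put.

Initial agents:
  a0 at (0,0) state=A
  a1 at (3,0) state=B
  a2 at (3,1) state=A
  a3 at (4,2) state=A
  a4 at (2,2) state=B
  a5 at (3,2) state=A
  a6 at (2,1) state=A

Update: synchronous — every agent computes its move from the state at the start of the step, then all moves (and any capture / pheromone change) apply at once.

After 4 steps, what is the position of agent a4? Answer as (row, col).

t=1: a0@(0,0):A a1@(0,1):B a2@(0,2):A a3@(4,2):A a4@(0,3):B a5@(3,2):A a6@(1,0):A
t=2: a0@(1,1):A a1@(1,2):B a2@(1,3):A a3@(4,2):A a4@(2,0):B a5@(3,2):A a6@(2,1):A
t=3: a0@(0,0):A a1@(0,1):B a2@(0,2):A a3@(4,2):A a4@(0,3):B a5@(3,2):A a6@(1,0):A
t=4: a0@(1,1):A a1@(1,2):B a2@(1,3):A a3@(4,2):A a4@(2,0):B a5@(3,2):A a6@(2,1):A

(2, 0)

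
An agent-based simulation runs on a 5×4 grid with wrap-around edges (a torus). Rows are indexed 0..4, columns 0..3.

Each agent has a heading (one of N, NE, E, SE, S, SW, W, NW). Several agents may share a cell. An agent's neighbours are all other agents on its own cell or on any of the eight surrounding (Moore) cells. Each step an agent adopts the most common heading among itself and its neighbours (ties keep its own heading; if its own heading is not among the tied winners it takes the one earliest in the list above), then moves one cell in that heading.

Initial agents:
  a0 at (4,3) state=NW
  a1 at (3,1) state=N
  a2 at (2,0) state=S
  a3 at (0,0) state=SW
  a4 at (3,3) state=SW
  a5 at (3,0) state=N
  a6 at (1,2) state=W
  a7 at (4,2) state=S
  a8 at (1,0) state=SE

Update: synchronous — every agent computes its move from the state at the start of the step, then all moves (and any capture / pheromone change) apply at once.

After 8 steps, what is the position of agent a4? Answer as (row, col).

t=1: a0@(0,2):SW a1@(2,1):N a2@(1,0):N a3@(1,3):SW a4@(4,3):S a5@(2,0):N a6@(1,1):W a7@(0,2):S a8@(2,1):SE
t=2: a0@(1,1):SW a1@(1,1):N a2@(0,0):N a3@(2,2):SW a4@(0,3):S a5@(1,0):N a6@(0,1):N a7@(1,2):S a8@(1,1):N
t=3: a0@(0,1):N a1@(0,1):N a2@(4,0):N a3@(3,1):SW a4@(1,3):S a5@(0,0):N a6@(4,1):N a7@(0,2):N a8@(0,1):N
t=4: a0@(4,1):N a1@(4,1):N a2@(3,0):N a3@(2,1):N a4@(0,3):N a5@(4,0):N a6@(3,1):N a7@(4,2):N a8@(4,1):N
t=5: a0@(3,1):N a1@(3,1):N a2@(2,0):N a3@(1,1):N a4@(4,3):N a5@(3,0):N a6@(2,1):N a7@(3,2):N a8@(3,1):N
t=6: a0@(2,1):N a1@(2,1):N a2@(1,0):N a3@(0,1):N a4@(3,3):N a5@(2,0):N a6@(1,1):N a7@(2,2):N a8@(2,1):N
t=7: a0@(1,1):N a1@(1,1):N a2@(0,0):N a3@(4,1):N a4@(2,3):N a5@(1,0):N a6@(0,1):N a7@(1,2):N a8@(1,1):N
t=8: a0@(0,1):N a1@(0,1):N a2@(4,0):N a3@(3,1):N a4@(1,3):N a5@(0,0):N a6@(4,1):N a7@(0,2):N a8@(0,1):N

(1, 3)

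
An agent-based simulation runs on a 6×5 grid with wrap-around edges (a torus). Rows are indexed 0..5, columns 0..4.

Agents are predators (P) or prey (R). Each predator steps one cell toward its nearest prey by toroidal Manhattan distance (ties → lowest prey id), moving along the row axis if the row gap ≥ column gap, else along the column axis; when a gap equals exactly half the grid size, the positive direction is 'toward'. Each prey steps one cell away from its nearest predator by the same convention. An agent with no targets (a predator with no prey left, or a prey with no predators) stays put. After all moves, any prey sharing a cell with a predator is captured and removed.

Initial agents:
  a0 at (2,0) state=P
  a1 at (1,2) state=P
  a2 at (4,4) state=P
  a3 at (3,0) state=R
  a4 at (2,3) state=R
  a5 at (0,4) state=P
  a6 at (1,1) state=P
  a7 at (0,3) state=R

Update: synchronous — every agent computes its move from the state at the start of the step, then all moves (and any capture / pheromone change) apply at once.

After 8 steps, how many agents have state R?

t=1: a0@(3,0):P a1@(2,2):P a2@(3,4):P a3@(4,0):R a5@(0,3):P a6@(2,1):P a7@(0,2):R
t=2: a0@(4,0):P a1@(1,2):P a2@(4,4):P a3@(5,0):R a5@(0,2):P a6@(3,1):P a7@(0,1):R
t=3: a0@(5,0):P a1@(0,2):P a2@(5,4):P a3@(0,0):R a5@(0,1):P a6@(4,1):P a7@(0,0):R
t=4: a0@(0,0):P a1@(0,1):P a2@(0,4):P a3@(1,0):R a5@(0,0):P a6@(5,1):P a7@(1,0):R
t=5: a0@(1,0):P a1@(1,1):P a2@(1,4):P a3@(2,0):R a5@(1,0):P a6@(0,1):P a7@(2,0):R
t=6: a0@(2,0):P a1@(2,1):P a2@(2,4):P a3@(3,0):R a5@(2,0):P a6@(1,1):P a7@(3,0):R
t=7: a0@(3,0):P a1@(3,1):P a2@(3,4):P a3@(4,0):R a5@(3,0):P a6@(2,1):P a7@(4,0):R
t=8: a0@(4,0):P a1@(4,1):P a2@(4,4):P a3@(5,0):R a5@(4,0):P a6@(3,1):P a7@(5,0):R

2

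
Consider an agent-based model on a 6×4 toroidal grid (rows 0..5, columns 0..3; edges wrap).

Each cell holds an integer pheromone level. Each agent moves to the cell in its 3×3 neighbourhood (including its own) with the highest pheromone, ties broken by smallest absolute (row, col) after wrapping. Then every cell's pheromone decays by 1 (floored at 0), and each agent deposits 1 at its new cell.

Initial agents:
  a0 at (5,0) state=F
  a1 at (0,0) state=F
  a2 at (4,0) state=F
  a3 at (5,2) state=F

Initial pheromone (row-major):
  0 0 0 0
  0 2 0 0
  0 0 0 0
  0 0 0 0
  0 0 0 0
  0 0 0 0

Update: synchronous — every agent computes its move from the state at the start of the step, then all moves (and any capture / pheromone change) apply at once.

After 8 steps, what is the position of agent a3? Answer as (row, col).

t=1: a0@(0,0) a1@(1,1) a2@(3,0) a3@(0,1) | pheromone: 1 1 0 0 / 0 2 0 0 / 0 0 0 0 / 1 0 0 0 / 0 0 0 0 / 0 0 0 0
t=2: a0@(1,1) a1@(1,1) a2@(3,0) a3@(1,1) | pheromone: 0 0 0 0 / 0 4 0 0 / 0 0 0 0 / 1 0 0 0 / 0 0 0 0 / 0 0 0 0
t=3: a0@(1,1) a1@(1,1) a2@(3,0) a3@(1,1) | pheromone: 0 0 0 0 / 0 6 0 0 / 0 0 0 0 / 1 0 0 0 / 0 0 0 0 / 0 0 0 0
t=4: a0@(1,1) a1@(1,1) a2@(3,0) a3@(1,1) | pheromone: 0 0 0 0 / 0 8 0 0 / 0 0 0 0 / 1 0 0 0 / 0 0 0 0 / 0 0 0 0
t=5: a0@(1,1) a1@(1,1) a2@(3,0) a3@(1,1) | pheromone: 0 0 0 0 / 0 10 0 0 / 0 0 0 0 / 1 0 0 0 / 0 0 0 0 / 0 0 0 0
t=6: a0@(1,1) a1@(1,1) a2@(3,0) a3@(1,1) | pheromone: 0 0 0 0 / 0 12 0 0 / 0 0 0 0 / 1 0 0 0 / 0 0 0 0 / 0 0 0 0
t=7: a0@(1,1) a1@(1,1) a2@(3,0) a3@(1,1) | pheromone: 0 0 0 0 / 0 14 0 0 / 0 0 0 0 / 1 0 0 0 / 0 0 0 0 / 0 0 0 0
t=8: a0@(1,1) a1@(1,1) a2@(3,0) a3@(1,1) | pheromone: 0 0 0 0 / 0 16 0 0 / 0 0 0 0 / 1 0 0 0 / 0 0 0 0 / 0 0 0 0

(1, 1)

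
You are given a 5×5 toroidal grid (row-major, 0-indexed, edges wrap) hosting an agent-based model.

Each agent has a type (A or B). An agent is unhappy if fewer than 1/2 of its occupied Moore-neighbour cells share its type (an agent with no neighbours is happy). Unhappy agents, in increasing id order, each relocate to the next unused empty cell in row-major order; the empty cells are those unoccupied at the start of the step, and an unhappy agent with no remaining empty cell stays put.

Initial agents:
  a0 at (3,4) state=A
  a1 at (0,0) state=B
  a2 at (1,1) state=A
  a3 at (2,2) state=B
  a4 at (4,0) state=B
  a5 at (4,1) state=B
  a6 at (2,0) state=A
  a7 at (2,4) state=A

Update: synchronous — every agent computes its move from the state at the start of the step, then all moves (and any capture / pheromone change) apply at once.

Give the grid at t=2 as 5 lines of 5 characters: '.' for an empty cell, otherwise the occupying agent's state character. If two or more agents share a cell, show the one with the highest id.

t=1: a0@(3,4):A a1@(0,0):B a2@(0,1):A a3@(0,2):B a4@(4,0):B a5@(4,1):B a6@(2,0):A a7@(2,4):A
t=2: a0@(3,4):A a1@(0,0):B a2@(0,3):A a3@(0,2):B a4@(4,0):B a5@(4,1):B a6@(2,0):A a7@(2,4):A

B.BA.
.....
A...A
....A
BB...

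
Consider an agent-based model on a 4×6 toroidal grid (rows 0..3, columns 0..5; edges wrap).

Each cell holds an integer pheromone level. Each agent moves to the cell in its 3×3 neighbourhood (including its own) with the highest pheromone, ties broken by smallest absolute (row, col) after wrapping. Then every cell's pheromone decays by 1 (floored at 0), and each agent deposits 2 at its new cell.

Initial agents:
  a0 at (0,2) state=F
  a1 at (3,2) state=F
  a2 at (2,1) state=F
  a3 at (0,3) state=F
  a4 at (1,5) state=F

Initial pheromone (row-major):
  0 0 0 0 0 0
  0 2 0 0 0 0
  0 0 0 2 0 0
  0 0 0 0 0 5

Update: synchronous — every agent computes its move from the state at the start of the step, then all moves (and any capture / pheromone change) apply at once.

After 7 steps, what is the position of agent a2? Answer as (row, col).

(1, 1)

t=1: a0@(1,1) a1@(2,3) a2@(1,1) a3@(0,2) a4@(0,0) | pheromone: 2 0 2 0 0 0 / 0 5 0 0 0 0 / 0 0 0 3 0 0 / 0 0 0 0 0 4
t=2: a0@(1,1) a1@(2,3) a2@(1,1) a3@(1,1) a4@(1,1) | pheromone: 1 0 1 0 0 0 / 0 12 0 0 0 0 / 0 0 0 4 0 0 / 0 0 0 0 0 3
t=3: a0@(1,1) a1@(2,3) a2@(1,1) a3@(1,1) a4@(1,1) | pheromone: 0 0 0 0 0 0 / 0 19 0 0 0 0 / 0 0 0 5 0 0 / 0 0 0 0 0 2
t=4: a0@(1,1) a1@(2,3) a2@(1,1) a3@(1,1) a4@(1,1) | pheromone: 0 0 0 0 0 0 / 0 26 0 0 0 0 / 0 0 0 6 0 0 / 0 0 0 0 0 1
t=5: a0@(1,1) a1@(2,3) a2@(1,1) a3@(1,1) a4@(1,1) | pheromone: 0 0 0 0 0 0 / 0 33 0 0 0 0 / 0 0 0 7 0 0 / 0 0 0 0 0 0
t=6: a0@(1,1) a1@(2,3) a2@(1,1) a3@(1,1) a4@(1,1) | pheromone: 0 0 0 0 0 0 / 0 40 0 0 0 0 / 0 0 0 8 0 0 / 0 0 0 0 0 0
t=7: a0@(1,1) a1@(2,3) a2@(1,1) a3@(1,1) a4@(1,1) | pheromone: 0 0 0 0 0 0 / 0 47 0 0 0 0 / 0 0 0 9 0 0 / 0 0 0 0 0 0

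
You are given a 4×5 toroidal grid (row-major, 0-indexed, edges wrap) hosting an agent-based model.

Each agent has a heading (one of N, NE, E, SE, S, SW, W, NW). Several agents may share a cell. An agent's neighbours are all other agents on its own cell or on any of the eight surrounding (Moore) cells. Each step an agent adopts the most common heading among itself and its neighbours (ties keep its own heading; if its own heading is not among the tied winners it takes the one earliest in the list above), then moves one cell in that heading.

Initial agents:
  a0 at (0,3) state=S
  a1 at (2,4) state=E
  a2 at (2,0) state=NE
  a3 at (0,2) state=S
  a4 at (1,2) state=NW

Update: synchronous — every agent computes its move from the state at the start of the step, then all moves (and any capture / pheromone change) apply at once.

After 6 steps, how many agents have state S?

5

t=1: a0@(1,3):S a1@(2,0):E a2@(1,1):NE a3@(1,2):S a4@(2,2):S
t=2: a0@(2,3):S a1@(2,1):E a2@(2,1):S a3@(2,2):S a4@(3,2):S
t=3: a0@(3,3):S a1@(3,1):S a2@(3,1):S a3@(3,2):S a4@(0,2):S
t=4: a0@(0,3):S a1@(0,1):S a2@(0,1):S a3@(0,2):S a4@(1,2):S
t=5: a0@(1,3):S a1@(1,1):S a2@(1,1):S a3@(1,2):S a4@(2,2):S
t=6: a0@(2,3):S a1@(2,1):S a2@(2,1):S a3@(2,2):S a4@(3,2):S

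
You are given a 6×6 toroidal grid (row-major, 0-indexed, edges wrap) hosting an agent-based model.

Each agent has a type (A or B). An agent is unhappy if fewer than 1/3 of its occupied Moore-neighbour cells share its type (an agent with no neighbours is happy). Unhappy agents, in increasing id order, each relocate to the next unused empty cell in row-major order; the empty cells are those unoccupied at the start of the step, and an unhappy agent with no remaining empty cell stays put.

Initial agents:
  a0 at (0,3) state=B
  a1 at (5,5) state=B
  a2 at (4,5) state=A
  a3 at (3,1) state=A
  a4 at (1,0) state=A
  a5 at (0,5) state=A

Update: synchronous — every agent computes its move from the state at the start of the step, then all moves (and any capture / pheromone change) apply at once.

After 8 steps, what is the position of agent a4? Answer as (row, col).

(1, 0)

t=1: a0@(0,3):B a1@(0,0):B a2@(0,1):A a3@(3,1):A a4@(1,0):A a5@(0,5):A
t=2: a0@(0,3):B a1@(0,2):B a2@(0,1):A a3@(3,1):A a4@(1,0):A a5@(0,5):A
t=3: (unchanged — steady state)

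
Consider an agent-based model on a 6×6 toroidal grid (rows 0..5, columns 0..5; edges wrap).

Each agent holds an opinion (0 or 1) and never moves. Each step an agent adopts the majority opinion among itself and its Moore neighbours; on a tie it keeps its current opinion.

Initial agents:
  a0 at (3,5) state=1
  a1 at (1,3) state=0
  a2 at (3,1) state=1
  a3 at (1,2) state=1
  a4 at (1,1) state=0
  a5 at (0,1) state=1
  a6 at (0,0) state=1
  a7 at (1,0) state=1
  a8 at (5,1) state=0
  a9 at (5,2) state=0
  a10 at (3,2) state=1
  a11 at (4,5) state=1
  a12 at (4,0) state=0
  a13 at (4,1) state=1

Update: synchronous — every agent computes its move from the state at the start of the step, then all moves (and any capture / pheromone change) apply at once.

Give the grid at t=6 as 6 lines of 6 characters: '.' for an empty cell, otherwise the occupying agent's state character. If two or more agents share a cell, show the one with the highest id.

11....
1110..
......
.11..1
11...1
.11...

t=1: a0@(3,5):1 a1@(1,3):0 a2@(3,1):1 a3@(1,2):1 a4@(1,1):1 a5@(0,1):1 a6@(0,0):1 a7@(1,0):1 a8@(5,1):0 a9@(5,2):0 a10@(3,2):1 a11@(4,5):1 a12@(4,0):1 a13@(4,1):1
t=2: a0@(3,5):1 a1@(1,3):0 a2@(3,1):1 a3@(1,2):1 a4@(1,1):1 a5@(0,1):1 a6@(0,0):1 a7@(1,0):1 a8@(5,1):1 a9@(5,2):0 a10@(3,2):1 a11@(4,5):1 a12@(4,0):1 a13@(4,1):1
t=3: a0@(3,5):1 a1@(1,3):0 a2@(3,1):1 a3@(1,2):1 a4@(1,1):1 a5@(0,1):1 a6@(0,0):1 a7@(1,0):1 a8@(5,1):1 a9@(5,2):1 a10@(3,2):1 a11@(4,5):1 a12@(4,0):1 a13@(4,1):1
t=4: (unchanged — steady state)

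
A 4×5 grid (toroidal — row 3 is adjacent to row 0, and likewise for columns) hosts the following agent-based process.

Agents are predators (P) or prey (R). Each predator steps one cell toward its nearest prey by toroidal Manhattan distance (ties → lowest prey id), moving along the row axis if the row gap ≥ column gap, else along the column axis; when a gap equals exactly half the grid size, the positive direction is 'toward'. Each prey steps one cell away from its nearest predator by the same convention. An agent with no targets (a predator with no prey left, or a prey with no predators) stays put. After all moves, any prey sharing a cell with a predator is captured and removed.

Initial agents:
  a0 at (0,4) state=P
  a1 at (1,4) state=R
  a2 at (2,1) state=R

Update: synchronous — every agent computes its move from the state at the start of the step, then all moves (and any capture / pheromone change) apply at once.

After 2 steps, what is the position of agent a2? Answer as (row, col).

t=1: a0@(1,4):P a1@(2,4):R a2@(1,1):R
t=2: a0@(2,4):P a1@(3,4):R a2@(1,2):R

(1, 2)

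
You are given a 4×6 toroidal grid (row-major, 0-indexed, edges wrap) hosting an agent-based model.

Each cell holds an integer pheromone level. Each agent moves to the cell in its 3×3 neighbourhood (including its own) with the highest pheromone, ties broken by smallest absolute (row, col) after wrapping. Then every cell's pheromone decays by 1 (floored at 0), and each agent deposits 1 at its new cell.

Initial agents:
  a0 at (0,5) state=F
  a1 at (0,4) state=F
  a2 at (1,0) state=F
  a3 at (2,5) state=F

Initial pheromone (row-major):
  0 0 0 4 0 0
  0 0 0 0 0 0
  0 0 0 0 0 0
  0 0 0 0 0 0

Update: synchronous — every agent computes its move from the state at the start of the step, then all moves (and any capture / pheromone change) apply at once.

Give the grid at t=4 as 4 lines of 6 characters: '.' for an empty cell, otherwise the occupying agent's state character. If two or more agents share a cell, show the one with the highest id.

F..F..
......
......
......

t=1: a0@(0,0) a1@(0,3) a2@(0,0) a3@(1,0) | pheromone: 2 0 0 4 0 0 / 1 0 0 0 0 0 / 0 0 0 0 0 0 / 0 0 0 0 0 0
t=2: a0@(0,0) a1@(0,3) a2@(0,0) a3@(0,0) | pheromone: 4 0 0 4 0 0 / 0 0 0 0 0 0 / 0 0 0 0 0 0 / 0 0 0 0 0 0
t=3: a0@(0,0) a1@(0,3) a2@(0,0) a3@(0,0) | pheromone: 6 0 0 4 0 0 / 0 0 0 0 0 0 / 0 0 0 0 0 0 / 0 0 0 0 0 0
t=4: a0@(0,0) a1@(0,3) a2@(0,0) a3@(0,0) | pheromone: 8 0 0 4 0 0 / 0 0 0 0 0 0 / 0 0 0 0 0 0 / 0 0 0 0 0 0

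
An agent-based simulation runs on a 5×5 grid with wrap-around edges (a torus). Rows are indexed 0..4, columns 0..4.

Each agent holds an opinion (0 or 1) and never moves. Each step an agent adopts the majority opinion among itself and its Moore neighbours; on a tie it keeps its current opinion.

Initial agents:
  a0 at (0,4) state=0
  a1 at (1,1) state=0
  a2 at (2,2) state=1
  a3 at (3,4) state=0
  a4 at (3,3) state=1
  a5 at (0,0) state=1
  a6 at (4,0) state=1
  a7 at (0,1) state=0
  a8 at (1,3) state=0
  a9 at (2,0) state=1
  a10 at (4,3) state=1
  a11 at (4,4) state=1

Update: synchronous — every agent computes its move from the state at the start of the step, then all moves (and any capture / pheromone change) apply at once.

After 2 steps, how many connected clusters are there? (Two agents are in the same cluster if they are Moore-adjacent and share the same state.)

t=1: a0@(0,4):1 a1@(1,1):1 a2@(2,2):1 a3@(3,4):1 a4@(3,3):1 a5@(0,0):1 a6@(4,0):1 a7@(0,1):0 a8@(1,3):0 a9@(2,0):0 a10@(4,3):1 a11@(4,4):1
t=2: a0@(0,4):1 a1@(1,1):1 a2@(2,2):1 a3@(3,4):1 a4@(3,3):1 a5@(0,0):1 a6@(4,0):1 a7@(0,1):1 a8@(1,3):1 a9@(2,0):1 a10@(4,3):1 a11@(4,4):1

1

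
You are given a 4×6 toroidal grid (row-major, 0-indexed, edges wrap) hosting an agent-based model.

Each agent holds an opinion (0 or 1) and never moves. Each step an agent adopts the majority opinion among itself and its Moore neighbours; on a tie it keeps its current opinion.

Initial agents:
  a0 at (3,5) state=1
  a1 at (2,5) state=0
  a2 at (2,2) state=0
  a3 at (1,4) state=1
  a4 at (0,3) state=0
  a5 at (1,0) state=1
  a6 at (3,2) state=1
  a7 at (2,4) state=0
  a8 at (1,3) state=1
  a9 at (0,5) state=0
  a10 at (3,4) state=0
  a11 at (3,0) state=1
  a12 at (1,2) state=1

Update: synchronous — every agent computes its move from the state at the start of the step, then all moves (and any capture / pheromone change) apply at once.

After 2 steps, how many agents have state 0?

5

t=1: a0@(3,5):0 a1@(2,5):1 a2@(2,2):1 a3@(1,4):0 a4@(0,3):1 a5@(1,0):0 a6@(3,2):0 a7@(2,4):0 a8@(1,3):1 a9@(0,5):1 a10@(3,4):0 a11@(3,0):1 a12@(1,2):1
t=2: a0@(3,5):0 a1@(2,5):0 a2@(2,2):1 a3@(1,4):1 a4@(0,3):1 a5@(1,0):1 a6@(3,2):1 a7@(2,4):0 a8@(1,3):1 a9@(0,5):0 a10@(3,4):0 a11@(3,0):1 a12@(1,2):1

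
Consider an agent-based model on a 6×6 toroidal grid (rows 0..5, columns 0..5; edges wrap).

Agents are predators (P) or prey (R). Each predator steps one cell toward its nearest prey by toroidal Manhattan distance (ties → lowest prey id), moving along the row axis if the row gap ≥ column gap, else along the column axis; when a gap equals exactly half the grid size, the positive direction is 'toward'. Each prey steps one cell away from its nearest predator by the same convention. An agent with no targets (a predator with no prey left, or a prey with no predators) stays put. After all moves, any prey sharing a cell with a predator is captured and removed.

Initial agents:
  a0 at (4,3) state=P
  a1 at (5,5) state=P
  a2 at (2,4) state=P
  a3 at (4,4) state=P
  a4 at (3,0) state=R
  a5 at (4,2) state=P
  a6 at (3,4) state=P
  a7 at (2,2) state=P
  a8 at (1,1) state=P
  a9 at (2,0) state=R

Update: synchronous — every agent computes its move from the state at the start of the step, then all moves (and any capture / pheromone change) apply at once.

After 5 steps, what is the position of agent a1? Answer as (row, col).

(3, 2)

t=1: a0@(4,4):P a1@(4,5):P a2@(2,5):P a3@(4,5):P a4@(3,1):R a5@(4,1):P a6@(3,5):P a7@(2,1):P a8@(2,1):P
t=2: a0@(4,5):P a1@(4,0):P a2@(2,0):P a3@(4,0):P a4@(2,1):R a5@(3,1):P a6@(3,0):P a7@(3,1):P a8@(3,1):P
t=3: a0@(3,5):P a1@(3,0):P a2@(2,1):P a3@(3,0):P a4@(2,2):R a5@(2,1):P a6@(2,0):P a7@(2,1):P a8@(2,1):P
t=4: a0@(3,0):P a1@(3,1):P a2@(2,2):P a3@(3,1):P a4@(2,3):R a5@(2,2):P a6@(2,1):P a7@(2,2):P a8@(2,2):P
t=5: a0@(3,1):P a1@(3,2):P a2@(2,3):P a3@(3,2):P a4@(2,4):R a5@(2,3):P a6@(2,2):P a7@(2,3):P a8@(2,3):P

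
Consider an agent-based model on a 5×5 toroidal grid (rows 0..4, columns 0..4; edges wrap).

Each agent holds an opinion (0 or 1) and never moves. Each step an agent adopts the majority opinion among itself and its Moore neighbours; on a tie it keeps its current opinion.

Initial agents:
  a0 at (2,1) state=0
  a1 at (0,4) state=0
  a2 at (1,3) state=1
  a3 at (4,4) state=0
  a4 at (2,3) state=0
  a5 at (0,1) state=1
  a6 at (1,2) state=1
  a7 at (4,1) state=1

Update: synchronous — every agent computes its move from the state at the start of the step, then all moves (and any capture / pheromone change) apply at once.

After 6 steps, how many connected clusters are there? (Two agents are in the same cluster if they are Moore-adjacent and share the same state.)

3

t=1: a0@(2,1):0 a1@(0,4):0 a2@(1,3):1 a3@(4,4):0 a4@(2,3):1 a5@(0,1):1 a6@(1,2):1 a7@(4,1):1
t=2: (unchanged — steady state)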